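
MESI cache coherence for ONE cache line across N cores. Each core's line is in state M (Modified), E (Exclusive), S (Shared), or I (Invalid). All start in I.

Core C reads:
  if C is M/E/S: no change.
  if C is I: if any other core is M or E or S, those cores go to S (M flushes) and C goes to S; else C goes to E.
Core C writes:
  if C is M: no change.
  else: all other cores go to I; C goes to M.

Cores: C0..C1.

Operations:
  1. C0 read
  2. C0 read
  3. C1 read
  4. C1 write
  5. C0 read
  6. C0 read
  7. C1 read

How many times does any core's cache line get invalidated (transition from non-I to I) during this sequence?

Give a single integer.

Op 1: C0 read [C0 read from I: no other sharers -> C0=E (exclusive)] -> [E,I] (invalidations this op: 0; running total: 0)
Op 2: C0 read [C0 read: already in E, no change] -> [E,I] (invalidations this op: 0; running total: 0)
Op 3: C1 read [C1 read from I: others=['C0=E'] -> C1=S, others downsized to S] -> [S,S] (invalidations this op: 0; running total: 0)
Op 4: C1 write [C1 write: invalidate ['C0=S'] -> C1=M] -> [I,M] (invalidations this op: 1; running total: 1)
Op 5: C0 read [C0 read from I: others=['C1=M'] -> C0=S, others downsized to S] -> [S,S] (invalidations this op: 0; running total: 1)
Op 6: C0 read [C0 read: already in S, no change] -> [S,S] (invalidations this op: 0; running total: 1)
Op 7: C1 read [C1 read: already in S, no change] -> [S,S] (invalidations this op: 0; running total: 1)

Answer: 1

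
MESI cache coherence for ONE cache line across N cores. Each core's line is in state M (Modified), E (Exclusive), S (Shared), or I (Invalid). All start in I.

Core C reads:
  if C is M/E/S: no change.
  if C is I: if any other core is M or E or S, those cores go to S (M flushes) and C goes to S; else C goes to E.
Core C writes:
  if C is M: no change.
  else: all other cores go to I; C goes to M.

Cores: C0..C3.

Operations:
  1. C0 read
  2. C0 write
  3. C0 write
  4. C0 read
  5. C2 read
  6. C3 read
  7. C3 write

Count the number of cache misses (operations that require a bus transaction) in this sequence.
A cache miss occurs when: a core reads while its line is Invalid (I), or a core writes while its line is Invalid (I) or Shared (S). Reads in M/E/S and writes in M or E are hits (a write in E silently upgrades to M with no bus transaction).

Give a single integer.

Op 1: C0 read [C0 read from I: no other sharers -> C0=E (exclusive)] -> [E,I,I,I] [MISS #1: read from I]
Op 2: C0 write [C0 write: invalidate none -> C0=M] -> [M,I,I,I] [hit: write from E is a silent E->M upgrade, no bus transaction]
Op 3: C0 write [C0 write: already M (modified), no change] -> [M,I,I,I] [hit: write from M]
Op 4: C0 read [C0 read: already in M, no change] -> [M,I,I,I] [hit: read from M]
Op 5: C2 read [C2 read from I: others=['C0=M'] -> C2=S, others downsized to S] -> [S,I,S,I] [MISS #2: read from I]
Op 6: C3 read [C3 read from I: others=['C0=S', 'C2=S'] -> C3=S, others downsized to S] -> [S,I,S,S] [MISS #3: read from I]
Op 7: C3 write [C3 write: invalidate ['C0=S', 'C2=S'] -> C3=M] -> [I,I,I,M] [MISS #4: write from S]

Answer: 4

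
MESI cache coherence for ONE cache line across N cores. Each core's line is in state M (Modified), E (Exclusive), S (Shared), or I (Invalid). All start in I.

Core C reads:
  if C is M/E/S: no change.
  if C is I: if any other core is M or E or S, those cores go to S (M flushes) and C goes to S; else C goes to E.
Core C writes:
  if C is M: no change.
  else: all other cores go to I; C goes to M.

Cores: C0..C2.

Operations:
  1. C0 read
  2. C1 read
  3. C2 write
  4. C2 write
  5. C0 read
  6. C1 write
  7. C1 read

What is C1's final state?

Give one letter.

Answer: M

Derivation:
Op 1: C0 read [C0 read from I: no other sharers -> C0=E (exclusive)] -> [E,I,I]
Op 2: C1 read [C1 read from I: others=['C0=E'] -> C1=S, others downsized to S] -> [S,S,I]
Op 3: C2 write [C2 write: invalidate ['C0=S', 'C1=S'] -> C2=M] -> [I,I,M]
Op 4: C2 write [C2 write: already M (modified), no change] -> [I,I,M]
Op 5: C0 read [C0 read from I: others=['C2=M'] -> C0=S, others downsized to S] -> [S,I,S]
Op 6: C1 write [C1 write: invalidate ['C0=S', 'C2=S'] -> C1=M] -> [I,M,I]
Op 7: C1 read [C1 read: already in M, no change] -> [I,M,I]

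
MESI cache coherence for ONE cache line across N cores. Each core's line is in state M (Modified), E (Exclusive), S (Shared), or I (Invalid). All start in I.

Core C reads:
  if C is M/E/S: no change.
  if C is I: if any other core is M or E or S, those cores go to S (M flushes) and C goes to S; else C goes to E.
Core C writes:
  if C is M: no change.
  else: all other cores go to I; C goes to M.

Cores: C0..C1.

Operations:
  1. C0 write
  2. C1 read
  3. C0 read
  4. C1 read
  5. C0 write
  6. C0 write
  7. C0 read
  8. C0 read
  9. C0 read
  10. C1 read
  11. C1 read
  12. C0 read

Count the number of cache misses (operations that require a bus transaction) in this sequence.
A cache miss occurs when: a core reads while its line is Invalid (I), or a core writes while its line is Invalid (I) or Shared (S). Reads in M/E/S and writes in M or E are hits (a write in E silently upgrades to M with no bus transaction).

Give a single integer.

Answer: 4

Derivation:
Op 1: C0 write [C0 write: invalidate none -> C0=M] -> [M,I] [MISS #1: write from I]
Op 2: C1 read [C1 read from I: others=['C0=M'] -> C1=S, others downsized to S] -> [S,S] [MISS #2: read from I]
Op 3: C0 read [C0 read: already in S, no change] -> [S,S] [hit: read from S]
Op 4: C1 read [C1 read: already in S, no change] -> [S,S] [hit: read from S]
Op 5: C0 write [C0 write: invalidate ['C1=S'] -> C0=M] -> [M,I] [MISS #3: write from S]
Op 6: C0 write [C0 write: already M (modified), no change] -> [M,I] [hit: write from M]
Op 7: C0 read [C0 read: already in M, no change] -> [M,I] [hit: read from M]
Op 8: C0 read [C0 read: already in M, no change] -> [M,I] [hit: read from M]
Op 9: C0 read [C0 read: already in M, no change] -> [M,I] [hit: read from M]
Op 10: C1 read [C1 read from I: others=['C0=M'] -> C1=S, others downsized to S] -> [S,S] [MISS #4: read from I]
Op 11: C1 read [C1 read: already in S, no change] -> [S,S] [hit: read from S]
Op 12: C0 read [C0 read: already in S, no change] -> [S,S] [hit: read from S]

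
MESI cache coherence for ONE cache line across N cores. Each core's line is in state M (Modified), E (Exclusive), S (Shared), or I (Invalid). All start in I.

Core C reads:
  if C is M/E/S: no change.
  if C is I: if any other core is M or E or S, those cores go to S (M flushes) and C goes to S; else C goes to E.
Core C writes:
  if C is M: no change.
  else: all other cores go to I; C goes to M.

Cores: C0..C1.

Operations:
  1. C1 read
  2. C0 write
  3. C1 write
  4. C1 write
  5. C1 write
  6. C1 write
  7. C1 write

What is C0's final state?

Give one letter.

Answer: I

Derivation:
Op 1: C1 read [C1 read from I: no other sharers -> C1=E (exclusive)] -> [I,E]
Op 2: C0 write [C0 write: invalidate ['C1=E'] -> C0=M] -> [M,I]
Op 3: C1 write [C1 write: invalidate ['C0=M'] -> C1=M] -> [I,M]
Op 4: C1 write [C1 write: already M (modified), no change] -> [I,M]
Op 5: C1 write [C1 write: already M (modified), no change] -> [I,M]
Op 6: C1 write [C1 write: already M (modified), no change] -> [I,M]
Op 7: C1 write [C1 write: already M (modified), no change] -> [I,M]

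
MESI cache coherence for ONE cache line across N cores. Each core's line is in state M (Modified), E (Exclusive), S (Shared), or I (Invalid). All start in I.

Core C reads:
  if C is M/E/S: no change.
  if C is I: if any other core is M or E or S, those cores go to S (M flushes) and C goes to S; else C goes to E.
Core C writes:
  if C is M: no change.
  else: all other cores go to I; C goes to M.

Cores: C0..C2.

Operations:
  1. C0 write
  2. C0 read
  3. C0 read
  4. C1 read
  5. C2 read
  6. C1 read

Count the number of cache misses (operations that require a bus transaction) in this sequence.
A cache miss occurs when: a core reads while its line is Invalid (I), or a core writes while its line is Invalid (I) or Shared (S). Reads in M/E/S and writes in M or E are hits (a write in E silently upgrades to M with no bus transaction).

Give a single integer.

Op 1: C0 write [C0 write: invalidate none -> C0=M] -> [M,I,I] [MISS #1: write from I]
Op 2: C0 read [C0 read: already in M, no change] -> [M,I,I] [hit: read from M]
Op 3: C0 read [C0 read: already in M, no change] -> [M,I,I] [hit: read from M]
Op 4: C1 read [C1 read from I: others=['C0=M'] -> C1=S, others downsized to S] -> [S,S,I] [MISS #2: read from I]
Op 5: C2 read [C2 read from I: others=['C0=S', 'C1=S'] -> C2=S, others downsized to S] -> [S,S,S] [MISS #3: read from I]
Op 6: C1 read [C1 read: already in S, no change] -> [S,S,S] [hit: read from S]

Answer: 3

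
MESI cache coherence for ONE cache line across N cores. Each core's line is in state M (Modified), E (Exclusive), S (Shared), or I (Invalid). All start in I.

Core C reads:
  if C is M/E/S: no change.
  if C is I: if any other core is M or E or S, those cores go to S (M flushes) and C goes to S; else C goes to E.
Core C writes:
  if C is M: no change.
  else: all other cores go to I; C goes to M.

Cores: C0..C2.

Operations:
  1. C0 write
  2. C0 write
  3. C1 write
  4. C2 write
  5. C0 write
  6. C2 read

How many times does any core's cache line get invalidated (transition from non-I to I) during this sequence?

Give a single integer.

Answer: 3

Derivation:
Op 1: C0 write [C0 write: invalidate none -> C0=M] -> [M,I,I] (invalidations this op: 0; running total: 0)
Op 2: C0 write [C0 write: already M (modified), no change] -> [M,I,I] (invalidations this op: 0; running total: 0)
Op 3: C1 write [C1 write: invalidate ['C0=M'] -> C1=M] -> [I,M,I] (invalidations this op: 1; running total: 1)
Op 4: C2 write [C2 write: invalidate ['C1=M'] -> C2=M] -> [I,I,M] (invalidations this op: 1; running total: 2)
Op 5: C0 write [C0 write: invalidate ['C2=M'] -> C0=M] -> [M,I,I] (invalidations this op: 1; running total: 3)
Op 6: C2 read [C2 read from I: others=['C0=M'] -> C2=S, others downsized to S] -> [S,I,S] (invalidations this op: 0; running total: 3)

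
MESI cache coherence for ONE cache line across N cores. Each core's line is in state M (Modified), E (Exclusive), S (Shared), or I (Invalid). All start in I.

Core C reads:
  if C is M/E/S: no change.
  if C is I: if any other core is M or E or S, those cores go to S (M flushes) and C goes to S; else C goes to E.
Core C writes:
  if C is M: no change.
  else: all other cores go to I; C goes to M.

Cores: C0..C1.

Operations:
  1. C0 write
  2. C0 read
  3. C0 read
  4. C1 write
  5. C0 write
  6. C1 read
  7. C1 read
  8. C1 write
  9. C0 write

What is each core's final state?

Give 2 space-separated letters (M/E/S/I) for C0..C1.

Op 1: C0 write [C0 write: invalidate none -> C0=M] -> [M,I]
Op 2: C0 read [C0 read: already in M, no change] -> [M,I]
Op 3: C0 read [C0 read: already in M, no change] -> [M,I]
Op 4: C1 write [C1 write: invalidate ['C0=M'] -> C1=M] -> [I,M]
Op 5: C0 write [C0 write: invalidate ['C1=M'] -> C0=M] -> [M,I]
Op 6: C1 read [C1 read from I: others=['C0=M'] -> C1=S, others downsized to S] -> [S,S]
Op 7: C1 read [C1 read: already in S, no change] -> [S,S]
Op 8: C1 write [C1 write: invalidate ['C0=S'] -> C1=M] -> [I,M]
Op 9: C0 write [C0 write: invalidate ['C1=M'] -> C0=M] -> [M,I]

Answer: M I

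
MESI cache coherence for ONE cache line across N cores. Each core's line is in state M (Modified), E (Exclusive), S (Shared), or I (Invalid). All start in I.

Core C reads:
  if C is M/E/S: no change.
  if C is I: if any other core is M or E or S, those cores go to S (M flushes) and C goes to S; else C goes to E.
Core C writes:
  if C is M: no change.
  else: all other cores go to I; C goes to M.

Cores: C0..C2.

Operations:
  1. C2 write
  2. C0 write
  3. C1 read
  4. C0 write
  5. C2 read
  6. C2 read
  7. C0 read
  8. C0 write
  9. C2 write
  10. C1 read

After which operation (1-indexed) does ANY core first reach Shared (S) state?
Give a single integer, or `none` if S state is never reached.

Answer: 3

Derivation:
Op 1: C2 write [C2 write: invalidate none -> C2=M] -> [I,I,M]
Op 2: C0 write [C0 write: invalidate ['C2=M'] -> C0=M] -> [M,I,I]
Op 3: C1 read [C1 read from I: others=['C0=M'] -> C1=S, others downsized to S] -> [S,S,I]
  -> First S state at op 3; remaining ops need not be traced.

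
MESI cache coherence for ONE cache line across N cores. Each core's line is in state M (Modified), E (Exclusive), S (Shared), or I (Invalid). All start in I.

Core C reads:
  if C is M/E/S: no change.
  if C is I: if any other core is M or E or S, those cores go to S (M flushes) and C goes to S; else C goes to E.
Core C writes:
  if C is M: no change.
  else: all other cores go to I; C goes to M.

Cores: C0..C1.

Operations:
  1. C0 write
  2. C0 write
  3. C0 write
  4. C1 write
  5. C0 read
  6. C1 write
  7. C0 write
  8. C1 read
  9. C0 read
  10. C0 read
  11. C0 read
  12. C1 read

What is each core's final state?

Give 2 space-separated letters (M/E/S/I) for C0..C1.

Answer: S S

Derivation:
Op 1: C0 write [C0 write: invalidate none -> C0=M] -> [M,I]
Op 2: C0 write [C0 write: already M (modified), no change] -> [M,I]
Op 3: C0 write [C0 write: already M (modified), no change] -> [M,I]
Op 4: C1 write [C1 write: invalidate ['C0=M'] -> C1=M] -> [I,M]
Op 5: C0 read [C0 read from I: others=['C1=M'] -> C0=S, others downsized to S] -> [S,S]
Op 6: C1 write [C1 write: invalidate ['C0=S'] -> C1=M] -> [I,M]
Op 7: C0 write [C0 write: invalidate ['C1=M'] -> C0=M] -> [M,I]
Op 8: C1 read [C1 read from I: others=['C0=M'] -> C1=S, others downsized to S] -> [S,S]
Op 9: C0 read [C0 read: already in S, no change] -> [S,S]
Op 10: C0 read [C0 read: already in S, no change] -> [S,S]
Op 11: C0 read [C0 read: already in S, no change] -> [S,S]
Op 12: C1 read [C1 read: already in S, no change] -> [S,S]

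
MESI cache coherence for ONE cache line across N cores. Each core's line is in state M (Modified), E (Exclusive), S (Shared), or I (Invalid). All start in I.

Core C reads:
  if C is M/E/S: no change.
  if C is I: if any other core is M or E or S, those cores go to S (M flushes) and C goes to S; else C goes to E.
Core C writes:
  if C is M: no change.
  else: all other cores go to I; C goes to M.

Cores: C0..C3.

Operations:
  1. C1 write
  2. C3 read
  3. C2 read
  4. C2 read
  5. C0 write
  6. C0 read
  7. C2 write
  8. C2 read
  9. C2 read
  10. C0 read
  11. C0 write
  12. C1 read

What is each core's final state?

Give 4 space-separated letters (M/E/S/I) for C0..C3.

Answer: S S I I

Derivation:
Op 1: C1 write [C1 write: invalidate none -> C1=M] -> [I,M,I,I]
Op 2: C3 read [C3 read from I: others=['C1=M'] -> C3=S, others downsized to S] -> [I,S,I,S]
Op 3: C2 read [C2 read from I: others=['C1=S', 'C3=S'] -> C2=S, others downsized to S] -> [I,S,S,S]
Op 4: C2 read [C2 read: already in S, no change] -> [I,S,S,S]
Op 5: C0 write [C0 write: invalidate ['C1=S', 'C2=S', 'C3=S'] -> C0=M] -> [M,I,I,I]
Op 6: C0 read [C0 read: already in M, no change] -> [M,I,I,I]
Op 7: C2 write [C2 write: invalidate ['C0=M'] -> C2=M] -> [I,I,M,I]
Op 8: C2 read [C2 read: already in M, no change] -> [I,I,M,I]
Op 9: C2 read [C2 read: already in M, no change] -> [I,I,M,I]
Op 10: C0 read [C0 read from I: others=['C2=M'] -> C0=S, others downsized to S] -> [S,I,S,I]
Op 11: C0 write [C0 write: invalidate ['C2=S'] -> C0=M] -> [M,I,I,I]
Op 12: C1 read [C1 read from I: others=['C0=M'] -> C1=S, others downsized to S] -> [S,S,I,I]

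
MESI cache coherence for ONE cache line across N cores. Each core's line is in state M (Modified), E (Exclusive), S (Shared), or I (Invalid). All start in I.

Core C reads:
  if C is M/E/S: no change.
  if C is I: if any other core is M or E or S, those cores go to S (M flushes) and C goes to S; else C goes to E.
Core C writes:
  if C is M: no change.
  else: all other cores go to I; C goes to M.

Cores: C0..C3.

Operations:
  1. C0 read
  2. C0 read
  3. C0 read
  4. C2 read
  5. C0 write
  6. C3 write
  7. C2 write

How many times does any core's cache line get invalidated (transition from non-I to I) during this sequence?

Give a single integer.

Answer: 3

Derivation:
Op 1: C0 read [C0 read from I: no other sharers -> C0=E (exclusive)] -> [E,I,I,I] (invalidations this op: 0; running total: 0)
Op 2: C0 read [C0 read: already in E, no change] -> [E,I,I,I] (invalidations this op: 0; running total: 0)
Op 3: C0 read [C0 read: already in E, no change] -> [E,I,I,I] (invalidations this op: 0; running total: 0)
Op 4: C2 read [C2 read from I: others=['C0=E'] -> C2=S, others downsized to S] -> [S,I,S,I] (invalidations this op: 0; running total: 0)
Op 5: C0 write [C0 write: invalidate ['C2=S'] -> C0=M] -> [M,I,I,I] (invalidations this op: 1; running total: 1)
Op 6: C3 write [C3 write: invalidate ['C0=M'] -> C3=M] -> [I,I,I,M] (invalidations this op: 1; running total: 2)
Op 7: C2 write [C2 write: invalidate ['C3=M'] -> C2=M] -> [I,I,M,I] (invalidations this op: 1; running total: 3)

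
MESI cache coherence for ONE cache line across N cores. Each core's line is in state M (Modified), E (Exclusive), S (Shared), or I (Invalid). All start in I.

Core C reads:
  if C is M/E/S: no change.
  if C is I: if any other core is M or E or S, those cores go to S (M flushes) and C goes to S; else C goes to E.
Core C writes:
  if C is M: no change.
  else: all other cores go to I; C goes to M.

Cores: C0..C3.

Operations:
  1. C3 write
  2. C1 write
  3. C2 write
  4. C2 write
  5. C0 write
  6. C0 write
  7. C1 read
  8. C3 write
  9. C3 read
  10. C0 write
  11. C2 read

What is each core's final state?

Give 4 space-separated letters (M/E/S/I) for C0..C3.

Answer: S I S I

Derivation:
Op 1: C3 write [C3 write: invalidate none -> C3=M] -> [I,I,I,M]
Op 2: C1 write [C1 write: invalidate ['C3=M'] -> C1=M] -> [I,M,I,I]
Op 3: C2 write [C2 write: invalidate ['C1=M'] -> C2=M] -> [I,I,M,I]
Op 4: C2 write [C2 write: already M (modified), no change] -> [I,I,M,I]
Op 5: C0 write [C0 write: invalidate ['C2=M'] -> C0=M] -> [M,I,I,I]
Op 6: C0 write [C0 write: already M (modified), no change] -> [M,I,I,I]
Op 7: C1 read [C1 read from I: others=['C0=M'] -> C1=S, others downsized to S] -> [S,S,I,I]
Op 8: C3 write [C3 write: invalidate ['C0=S', 'C1=S'] -> C3=M] -> [I,I,I,M]
Op 9: C3 read [C3 read: already in M, no change] -> [I,I,I,M]
Op 10: C0 write [C0 write: invalidate ['C3=M'] -> C0=M] -> [M,I,I,I]
Op 11: C2 read [C2 read from I: others=['C0=M'] -> C2=S, others downsized to S] -> [S,I,S,I]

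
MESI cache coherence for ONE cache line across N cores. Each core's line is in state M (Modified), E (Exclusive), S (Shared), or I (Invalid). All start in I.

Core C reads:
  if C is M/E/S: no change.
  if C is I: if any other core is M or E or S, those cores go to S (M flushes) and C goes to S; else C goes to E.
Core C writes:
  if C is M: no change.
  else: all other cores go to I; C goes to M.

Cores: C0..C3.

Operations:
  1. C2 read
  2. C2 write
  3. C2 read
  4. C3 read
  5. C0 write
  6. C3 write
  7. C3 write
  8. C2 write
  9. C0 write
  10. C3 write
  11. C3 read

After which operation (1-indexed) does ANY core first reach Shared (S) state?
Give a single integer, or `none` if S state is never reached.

Op 1: C2 read [C2 read from I: no other sharers -> C2=E (exclusive)] -> [I,I,E,I]
Op 2: C2 write [C2 write: invalidate none -> C2=M] -> [I,I,M,I]
Op 3: C2 read [C2 read: already in M, no change] -> [I,I,M,I]
Op 4: C3 read [C3 read from I: others=['C2=M'] -> C3=S, others downsized to S] -> [I,I,S,S]
  -> First S state at op 4; remaining ops need not be traced.

Answer: 4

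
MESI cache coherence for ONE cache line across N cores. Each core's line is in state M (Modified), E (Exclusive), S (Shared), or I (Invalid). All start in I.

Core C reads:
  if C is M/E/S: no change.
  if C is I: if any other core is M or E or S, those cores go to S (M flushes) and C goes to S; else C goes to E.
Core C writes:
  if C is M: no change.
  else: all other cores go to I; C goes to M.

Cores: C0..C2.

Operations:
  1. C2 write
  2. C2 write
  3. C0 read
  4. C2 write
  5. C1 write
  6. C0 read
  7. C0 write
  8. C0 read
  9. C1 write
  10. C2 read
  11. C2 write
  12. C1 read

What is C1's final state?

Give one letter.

Op 1: C2 write [C2 write: invalidate none -> C2=M] -> [I,I,M]
Op 2: C2 write [C2 write: already M (modified), no change] -> [I,I,M]
Op 3: C0 read [C0 read from I: others=['C2=M'] -> C0=S, others downsized to S] -> [S,I,S]
Op 4: C2 write [C2 write: invalidate ['C0=S'] -> C2=M] -> [I,I,M]
Op 5: C1 write [C1 write: invalidate ['C2=M'] -> C1=M] -> [I,M,I]
Op 6: C0 read [C0 read from I: others=['C1=M'] -> C0=S, others downsized to S] -> [S,S,I]
Op 7: C0 write [C0 write: invalidate ['C1=S'] -> C0=M] -> [M,I,I]
Op 8: C0 read [C0 read: already in M, no change] -> [M,I,I]
Op 9: C1 write [C1 write: invalidate ['C0=M'] -> C1=M] -> [I,M,I]
Op 10: C2 read [C2 read from I: others=['C1=M'] -> C2=S, others downsized to S] -> [I,S,S]
Op 11: C2 write [C2 write: invalidate ['C1=S'] -> C2=M] -> [I,I,M]
Op 12: C1 read [C1 read from I: others=['C2=M'] -> C1=S, others downsized to S] -> [I,S,S]

Answer: S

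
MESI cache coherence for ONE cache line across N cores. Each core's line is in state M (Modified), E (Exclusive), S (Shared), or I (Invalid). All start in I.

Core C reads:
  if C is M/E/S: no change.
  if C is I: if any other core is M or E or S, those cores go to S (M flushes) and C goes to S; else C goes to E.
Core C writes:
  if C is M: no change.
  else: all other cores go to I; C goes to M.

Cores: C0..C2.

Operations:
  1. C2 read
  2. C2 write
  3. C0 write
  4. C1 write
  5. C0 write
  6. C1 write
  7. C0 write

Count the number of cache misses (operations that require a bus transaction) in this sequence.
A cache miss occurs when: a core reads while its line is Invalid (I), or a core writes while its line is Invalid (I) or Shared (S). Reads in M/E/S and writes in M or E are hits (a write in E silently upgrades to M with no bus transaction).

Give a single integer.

Answer: 6

Derivation:
Op 1: C2 read [C2 read from I: no other sharers -> C2=E (exclusive)] -> [I,I,E] [MISS #1: read from I]
Op 2: C2 write [C2 write: invalidate none -> C2=M] -> [I,I,M] [hit: write from E is a silent E->M upgrade, no bus transaction]
Op 3: C0 write [C0 write: invalidate ['C2=M'] -> C0=M] -> [M,I,I] [MISS #2: write from I]
Op 4: C1 write [C1 write: invalidate ['C0=M'] -> C1=M] -> [I,M,I] [MISS #3: write from I]
Op 5: C0 write [C0 write: invalidate ['C1=M'] -> C0=M] -> [M,I,I] [MISS #4: write from I]
Op 6: C1 write [C1 write: invalidate ['C0=M'] -> C1=M] -> [I,M,I] [MISS #5: write from I]
Op 7: C0 write [C0 write: invalidate ['C1=M'] -> C0=M] -> [M,I,I] [MISS #6: write from I]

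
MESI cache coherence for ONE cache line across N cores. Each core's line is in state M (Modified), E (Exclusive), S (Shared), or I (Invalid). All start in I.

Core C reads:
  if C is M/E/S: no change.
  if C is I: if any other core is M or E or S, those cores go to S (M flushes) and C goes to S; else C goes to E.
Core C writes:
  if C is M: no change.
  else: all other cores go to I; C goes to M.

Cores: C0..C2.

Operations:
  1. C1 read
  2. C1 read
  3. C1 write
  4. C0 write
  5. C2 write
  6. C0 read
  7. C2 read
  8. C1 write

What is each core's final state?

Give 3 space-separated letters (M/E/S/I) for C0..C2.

Op 1: C1 read [C1 read from I: no other sharers -> C1=E (exclusive)] -> [I,E,I]
Op 2: C1 read [C1 read: already in E, no change] -> [I,E,I]
Op 3: C1 write [C1 write: invalidate none -> C1=M] -> [I,M,I]
Op 4: C0 write [C0 write: invalidate ['C1=M'] -> C0=M] -> [M,I,I]
Op 5: C2 write [C2 write: invalidate ['C0=M'] -> C2=M] -> [I,I,M]
Op 6: C0 read [C0 read from I: others=['C2=M'] -> C0=S, others downsized to S] -> [S,I,S]
Op 7: C2 read [C2 read: already in S, no change] -> [S,I,S]
Op 8: C1 write [C1 write: invalidate ['C0=S', 'C2=S'] -> C1=M] -> [I,M,I]

Answer: I M I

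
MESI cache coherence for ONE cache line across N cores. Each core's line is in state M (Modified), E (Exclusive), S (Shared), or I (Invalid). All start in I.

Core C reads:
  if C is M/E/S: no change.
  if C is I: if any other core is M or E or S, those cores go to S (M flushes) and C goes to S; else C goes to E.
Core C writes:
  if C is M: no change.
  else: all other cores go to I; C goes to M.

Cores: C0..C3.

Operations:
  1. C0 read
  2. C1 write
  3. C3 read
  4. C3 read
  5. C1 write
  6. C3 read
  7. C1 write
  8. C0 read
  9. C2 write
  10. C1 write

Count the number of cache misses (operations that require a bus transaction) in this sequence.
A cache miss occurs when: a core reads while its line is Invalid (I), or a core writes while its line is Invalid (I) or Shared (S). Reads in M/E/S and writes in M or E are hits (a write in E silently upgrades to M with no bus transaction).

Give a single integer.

Op 1: C0 read [C0 read from I: no other sharers -> C0=E (exclusive)] -> [E,I,I,I] [MISS #1: read from I]
Op 2: C1 write [C1 write: invalidate ['C0=E'] -> C1=M] -> [I,M,I,I] [MISS #2: write from I]
Op 3: C3 read [C3 read from I: others=['C1=M'] -> C3=S, others downsized to S] -> [I,S,I,S] [MISS #3: read from I]
Op 4: C3 read [C3 read: already in S, no change] -> [I,S,I,S] [hit: read from S]
Op 5: C1 write [C1 write: invalidate ['C3=S'] -> C1=M] -> [I,M,I,I] [MISS #4: write from S]
Op 6: C3 read [C3 read from I: others=['C1=M'] -> C3=S, others downsized to S] -> [I,S,I,S] [MISS #5: read from I]
Op 7: C1 write [C1 write: invalidate ['C3=S'] -> C1=M] -> [I,M,I,I] [MISS #6: write from S]
Op 8: C0 read [C0 read from I: others=['C1=M'] -> C0=S, others downsized to S] -> [S,S,I,I] [MISS #7: read from I]
Op 9: C2 write [C2 write: invalidate ['C0=S', 'C1=S'] -> C2=M] -> [I,I,M,I] [MISS #8: write from I]
Op 10: C1 write [C1 write: invalidate ['C2=M'] -> C1=M] -> [I,M,I,I] [MISS #9: write from I]

Answer: 9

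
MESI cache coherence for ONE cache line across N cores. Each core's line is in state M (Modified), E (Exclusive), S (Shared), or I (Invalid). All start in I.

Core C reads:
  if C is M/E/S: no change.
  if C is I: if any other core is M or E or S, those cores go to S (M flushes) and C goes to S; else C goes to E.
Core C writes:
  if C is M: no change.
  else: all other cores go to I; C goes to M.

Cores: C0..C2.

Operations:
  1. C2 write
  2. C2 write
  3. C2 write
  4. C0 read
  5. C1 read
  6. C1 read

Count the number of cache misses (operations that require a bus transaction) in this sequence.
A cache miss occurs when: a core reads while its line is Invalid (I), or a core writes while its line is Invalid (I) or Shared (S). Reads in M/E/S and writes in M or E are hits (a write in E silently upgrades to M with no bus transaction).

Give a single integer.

Op 1: C2 write [C2 write: invalidate none -> C2=M] -> [I,I,M] [MISS #1: write from I]
Op 2: C2 write [C2 write: already M (modified), no change] -> [I,I,M] [hit: write from M]
Op 3: C2 write [C2 write: already M (modified), no change] -> [I,I,M] [hit: write from M]
Op 4: C0 read [C0 read from I: others=['C2=M'] -> C0=S, others downsized to S] -> [S,I,S] [MISS #2: read from I]
Op 5: C1 read [C1 read from I: others=['C0=S', 'C2=S'] -> C1=S, others downsized to S] -> [S,S,S] [MISS #3: read from I]
Op 6: C1 read [C1 read: already in S, no change] -> [S,S,S] [hit: read from S]

Answer: 3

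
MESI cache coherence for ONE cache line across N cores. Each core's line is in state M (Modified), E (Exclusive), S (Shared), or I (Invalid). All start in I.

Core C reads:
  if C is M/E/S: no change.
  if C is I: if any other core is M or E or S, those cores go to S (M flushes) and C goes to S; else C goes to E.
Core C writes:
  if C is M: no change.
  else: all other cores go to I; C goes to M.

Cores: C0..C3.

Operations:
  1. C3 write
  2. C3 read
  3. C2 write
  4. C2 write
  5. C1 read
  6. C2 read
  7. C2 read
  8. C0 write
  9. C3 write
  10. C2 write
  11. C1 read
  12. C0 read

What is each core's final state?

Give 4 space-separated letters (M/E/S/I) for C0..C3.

Answer: S S S I

Derivation:
Op 1: C3 write [C3 write: invalidate none -> C3=M] -> [I,I,I,M]
Op 2: C3 read [C3 read: already in M, no change] -> [I,I,I,M]
Op 3: C2 write [C2 write: invalidate ['C3=M'] -> C2=M] -> [I,I,M,I]
Op 4: C2 write [C2 write: already M (modified), no change] -> [I,I,M,I]
Op 5: C1 read [C1 read from I: others=['C2=M'] -> C1=S, others downsized to S] -> [I,S,S,I]
Op 6: C2 read [C2 read: already in S, no change] -> [I,S,S,I]
Op 7: C2 read [C2 read: already in S, no change] -> [I,S,S,I]
Op 8: C0 write [C0 write: invalidate ['C1=S', 'C2=S'] -> C0=M] -> [M,I,I,I]
Op 9: C3 write [C3 write: invalidate ['C0=M'] -> C3=M] -> [I,I,I,M]
Op 10: C2 write [C2 write: invalidate ['C3=M'] -> C2=M] -> [I,I,M,I]
Op 11: C1 read [C1 read from I: others=['C2=M'] -> C1=S, others downsized to S] -> [I,S,S,I]
Op 12: C0 read [C0 read from I: others=['C1=S', 'C2=S'] -> C0=S, others downsized to S] -> [S,S,S,I]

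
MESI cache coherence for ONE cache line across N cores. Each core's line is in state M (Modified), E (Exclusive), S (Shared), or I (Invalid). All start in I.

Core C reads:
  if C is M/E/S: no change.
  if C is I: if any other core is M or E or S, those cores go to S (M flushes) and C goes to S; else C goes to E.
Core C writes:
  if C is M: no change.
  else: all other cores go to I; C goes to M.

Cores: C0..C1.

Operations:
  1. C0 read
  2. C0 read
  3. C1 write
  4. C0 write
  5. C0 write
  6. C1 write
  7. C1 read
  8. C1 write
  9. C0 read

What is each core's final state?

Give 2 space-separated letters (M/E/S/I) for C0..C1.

Answer: S S

Derivation:
Op 1: C0 read [C0 read from I: no other sharers -> C0=E (exclusive)] -> [E,I]
Op 2: C0 read [C0 read: already in E, no change] -> [E,I]
Op 3: C1 write [C1 write: invalidate ['C0=E'] -> C1=M] -> [I,M]
Op 4: C0 write [C0 write: invalidate ['C1=M'] -> C0=M] -> [M,I]
Op 5: C0 write [C0 write: already M (modified), no change] -> [M,I]
Op 6: C1 write [C1 write: invalidate ['C0=M'] -> C1=M] -> [I,M]
Op 7: C1 read [C1 read: already in M, no change] -> [I,M]
Op 8: C1 write [C1 write: already M (modified), no change] -> [I,M]
Op 9: C0 read [C0 read from I: others=['C1=M'] -> C0=S, others downsized to S] -> [S,S]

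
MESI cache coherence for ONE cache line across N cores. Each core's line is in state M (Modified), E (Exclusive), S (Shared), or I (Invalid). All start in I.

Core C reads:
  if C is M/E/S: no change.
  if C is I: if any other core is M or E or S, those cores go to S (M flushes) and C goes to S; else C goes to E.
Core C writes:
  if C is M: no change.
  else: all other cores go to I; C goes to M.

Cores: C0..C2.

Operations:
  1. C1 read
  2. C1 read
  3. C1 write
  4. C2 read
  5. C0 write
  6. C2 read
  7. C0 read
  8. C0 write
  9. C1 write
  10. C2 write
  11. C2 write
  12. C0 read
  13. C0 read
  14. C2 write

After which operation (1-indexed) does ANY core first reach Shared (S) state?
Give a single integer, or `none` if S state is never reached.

Answer: 4

Derivation:
Op 1: C1 read [C1 read from I: no other sharers -> C1=E (exclusive)] -> [I,E,I]
Op 2: C1 read [C1 read: already in E, no change] -> [I,E,I]
Op 3: C1 write [C1 write: invalidate none -> C1=M] -> [I,M,I]
Op 4: C2 read [C2 read from I: others=['C1=M'] -> C2=S, others downsized to S] -> [I,S,S]
  -> First S state at op 4; remaining ops need not be traced.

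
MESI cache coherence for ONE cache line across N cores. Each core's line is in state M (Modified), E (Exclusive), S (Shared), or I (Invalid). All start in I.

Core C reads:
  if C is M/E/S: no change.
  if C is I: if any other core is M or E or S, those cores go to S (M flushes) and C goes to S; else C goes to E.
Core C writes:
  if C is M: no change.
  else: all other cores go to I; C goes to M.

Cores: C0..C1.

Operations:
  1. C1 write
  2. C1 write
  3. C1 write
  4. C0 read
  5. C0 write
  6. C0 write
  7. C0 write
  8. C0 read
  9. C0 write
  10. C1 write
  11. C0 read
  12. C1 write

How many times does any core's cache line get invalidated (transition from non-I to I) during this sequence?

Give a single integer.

Answer: 3

Derivation:
Op 1: C1 write [C1 write: invalidate none -> C1=M] -> [I,M] (invalidations this op: 0; running total: 0)
Op 2: C1 write [C1 write: already M (modified), no change] -> [I,M] (invalidations this op: 0; running total: 0)
Op 3: C1 write [C1 write: already M (modified), no change] -> [I,M] (invalidations this op: 0; running total: 0)
Op 4: C0 read [C0 read from I: others=['C1=M'] -> C0=S, others downsized to S] -> [S,S] (invalidations this op: 0; running total: 0)
Op 5: C0 write [C0 write: invalidate ['C1=S'] -> C0=M] -> [M,I] (invalidations this op: 1; running total: 1)
Op 6: C0 write [C0 write: already M (modified), no change] -> [M,I] (invalidations this op: 0; running total: 1)
Op 7: C0 write [C0 write: already M (modified), no change] -> [M,I] (invalidations this op: 0; running total: 1)
Op 8: C0 read [C0 read: already in M, no change] -> [M,I] (invalidations this op: 0; running total: 1)
Op 9: C0 write [C0 write: already M (modified), no change] -> [M,I] (invalidations this op: 0; running total: 1)
Op 10: C1 write [C1 write: invalidate ['C0=M'] -> C1=M] -> [I,M] (invalidations this op: 1; running total: 2)
Op 11: C0 read [C0 read from I: others=['C1=M'] -> C0=S, others downsized to S] -> [S,S] (invalidations this op: 0; running total: 2)
Op 12: C1 write [C1 write: invalidate ['C0=S'] -> C1=M] -> [I,M] (invalidations this op: 1; running total: 3)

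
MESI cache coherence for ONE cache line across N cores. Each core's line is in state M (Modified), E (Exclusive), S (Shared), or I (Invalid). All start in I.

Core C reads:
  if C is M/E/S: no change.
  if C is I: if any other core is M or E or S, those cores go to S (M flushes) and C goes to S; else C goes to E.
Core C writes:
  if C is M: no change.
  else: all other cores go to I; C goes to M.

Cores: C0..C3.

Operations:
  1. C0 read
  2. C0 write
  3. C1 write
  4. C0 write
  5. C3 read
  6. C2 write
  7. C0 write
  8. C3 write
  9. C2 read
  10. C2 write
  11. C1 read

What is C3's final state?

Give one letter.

Answer: I

Derivation:
Op 1: C0 read [C0 read from I: no other sharers -> C0=E (exclusive)] -> [E,I,I,I]
Op 2: C0 write [C0 write: invalidate none -> C0=M] -> [M,I,I,I]
Op 3: C1 write [C1 write: invalidate ['C0=M'] -> C1=M] -> [I,M,I,I]
Op 4: C0 write [C0 write: invalidate ['C1=M'] -> C0=M] -> [M,I,I,I]
Op 5: C3 read [C3 read from I: others=['C0=M'] -> C3=S, others downsized to S] -> [S,I,I,S]
Op 6: C2 write [C2 write: invalidate ['C0=S', 'C3=S'] -> C2=M] -> [I,I,M,I]
Op 7: C0 write [C0 write: invalidate ['C2=M'] -> C0=M] -> [M,I,I,I]
Op 8: C3 write [C3 write: invalidate ['C0=M'] -> C3=M] -> [I,I,I,M]
Op 9: C2 read [C2 read from I: others=['C3=M'] -> C2=S, others downsized to S] -> [I,I,S,S]
Op 10: C2 write [C2 write: invalidate ['C3=S'] -> C2=M] -> [I,I,M,I]
Op 11: C1 read [C1 read from I: others=['C2=M'] -> C1=S, others downsized to S] -> [I,S,S,I]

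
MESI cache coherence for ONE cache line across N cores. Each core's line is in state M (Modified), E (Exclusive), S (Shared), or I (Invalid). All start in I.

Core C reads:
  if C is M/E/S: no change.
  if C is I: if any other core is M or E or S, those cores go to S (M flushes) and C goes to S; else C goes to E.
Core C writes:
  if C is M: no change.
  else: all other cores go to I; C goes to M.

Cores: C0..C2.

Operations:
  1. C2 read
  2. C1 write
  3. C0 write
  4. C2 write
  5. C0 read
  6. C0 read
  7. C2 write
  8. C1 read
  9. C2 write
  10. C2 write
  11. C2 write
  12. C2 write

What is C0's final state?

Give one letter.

Op 1: C2 read [C2 read from I: no other sharers -> C2=E (exclusive)] -> [I,I,E]
Op 2: C1 write [C1 write: invalidate ['C2=E'] -> C1=M] -> [I,M,I]
Op 3: C0 write [C0 write: invalidate ['C1=M'] -> C0=M] -> [M,I,I]
Op 4: C2 write [C2 write: invalidate ['C0=M'] -> C2=M] -> [I,I,M]
Op 5: C0 read [C0 read from I: others=['C2=M'] -> C0=S, others downsized to S] -> [S,I,S]
Op 6: C0 read [C0 read: already in S, no change] -> [S,I,S]
Op 7: C2 write [C2 write: invalidate ['C0=S'] -> C2=M] -> [I,I,M]
Op 8: C1 read [C1 read from I: others=['C2=M'] -> C1=S, others downsized to S] -> [I,S,S]
Op 9: C2 write [C2 write: invalidate ['C1=S'] -> C2=M] -> [I,I,M]
Op 10: C2 write [C2 write: already M (modified), no change] -> [I,I,M]
Op 11: C2 write [C2 write: already M (modified), no change] -> [I,I,M]
Op 12: C2 write [C2 write: already M (modified), no change] -> [I,I,M]

Answer: I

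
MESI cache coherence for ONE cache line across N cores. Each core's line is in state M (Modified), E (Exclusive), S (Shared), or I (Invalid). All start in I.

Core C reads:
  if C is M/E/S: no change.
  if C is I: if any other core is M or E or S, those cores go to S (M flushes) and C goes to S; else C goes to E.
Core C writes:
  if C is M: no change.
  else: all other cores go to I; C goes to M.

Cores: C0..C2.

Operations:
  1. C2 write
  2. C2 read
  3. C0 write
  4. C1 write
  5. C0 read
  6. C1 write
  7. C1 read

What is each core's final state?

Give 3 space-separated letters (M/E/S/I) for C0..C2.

Op 1: C2 write [C2 write: invalidate none -> C2=M] -> [I,I,M]
Op 2: C2 read [C2 read: already in M, no change] -> [I,I,M]
Op 3: C0 write [C0 write: invalidate ['C2=M'] -> C0=M] -> [M,I,I]
Op 4: C1 write [C1 write: invalidate ['C0=M'] -> C1=M] -> [I,M,I]
Op 5: C0 read [C0 read from I: others=['C1=M'] -> C0=S, others downsized to S] -> [S,S,I]
Op 6: C1 write [C1 write: invalidate ['C0=S'] -> C1=M] -> [I,M,I]
Op 7: C1 read [C1 read: already in M, no change] -> [I,M,I]

Answer: I M I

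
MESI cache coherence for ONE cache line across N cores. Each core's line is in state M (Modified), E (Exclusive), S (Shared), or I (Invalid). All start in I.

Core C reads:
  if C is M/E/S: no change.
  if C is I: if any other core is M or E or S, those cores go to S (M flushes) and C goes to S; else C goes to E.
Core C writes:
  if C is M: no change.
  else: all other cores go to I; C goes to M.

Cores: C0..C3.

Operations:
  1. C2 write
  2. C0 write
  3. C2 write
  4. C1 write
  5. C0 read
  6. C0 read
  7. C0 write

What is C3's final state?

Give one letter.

Op 1: C2 write [C2 write: invalidate none -> C2=M] -> [I,I,M,I]
Op 2: C0 write [C0 write: invalidate ['C2=M'] -> C0=M] -> [M,I,I,I]
Op 3: C2 write [C2 write: invalidate ['C0=M'] -> C2=M] -> [I,I,M,I]
Op 4: C1 write [C1 write: invalidate ['C2=M'] -> C1=M] -> [I,M,I,I]
Op 5: C0 read [C0 read from I: others=['C1=M'] -> C0=S, others downsized to S] -> [S,S,I,I]
Op 6: C0 read [C0 read: already in S, no change] -> [S,S,I,I]
Op 7: C0 write [C0 write: invalidate ['C1=S'] -> C0=M] -> [M,I,I,I]

Answer: I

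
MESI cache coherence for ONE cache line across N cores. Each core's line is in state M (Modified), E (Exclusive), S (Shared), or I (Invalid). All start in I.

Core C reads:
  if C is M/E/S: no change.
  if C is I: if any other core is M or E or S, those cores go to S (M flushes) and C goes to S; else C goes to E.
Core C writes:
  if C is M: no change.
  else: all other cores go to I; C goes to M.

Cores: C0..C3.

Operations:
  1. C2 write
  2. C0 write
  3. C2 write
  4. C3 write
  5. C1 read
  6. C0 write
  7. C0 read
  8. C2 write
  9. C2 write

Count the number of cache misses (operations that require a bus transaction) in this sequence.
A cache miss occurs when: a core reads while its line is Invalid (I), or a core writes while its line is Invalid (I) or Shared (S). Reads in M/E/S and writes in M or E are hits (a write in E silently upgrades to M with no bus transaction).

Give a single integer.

Op 1: C2 write [C2 write: invalidate none -> C2=M] -> [I,I,M,I] [MISS #1: write from I]
Op 2: C0 write [C0 write: invalidate ['C2=M'] -> C0=M] -> [M,I,I,I] [MISS #2: write from I]
Op 3: C2 write [C2 write: invalidate ['C0=M'] -> C2=M] -> [I,I,M,I] [MISS #3: write from I]
Op 4: C3 write [C3 write: invalidate ['C2=M'] -> C3=M] -> [I,I,I,M] [MISS #4: write from I]
Op 5: C1 read [C1 read from I: others=['C3=M'] -> C1=S, others downsized to S] -> [I,S,I,S] [MISS #5: read from I]
Op 6: C0 write [C0 write: invalidate ['C1=S', 'C3=S'] -> C0=M] -> [M,I,I,I] [MISS #6: write from I]
Op 7: C0 read [C0 read: already in M, no change] -> [M,I,I,I] [hit: read from M]
Op 8: C2 write [C2 write: invalidate ['C0=M'] -> C2=M] -> [I,I,M,I] [MISS #7: write from I]
Op 9: C2 write [C2 write: already M (modified), no change] -> [I,I,M,I] [hit: write from M]

Answer: 7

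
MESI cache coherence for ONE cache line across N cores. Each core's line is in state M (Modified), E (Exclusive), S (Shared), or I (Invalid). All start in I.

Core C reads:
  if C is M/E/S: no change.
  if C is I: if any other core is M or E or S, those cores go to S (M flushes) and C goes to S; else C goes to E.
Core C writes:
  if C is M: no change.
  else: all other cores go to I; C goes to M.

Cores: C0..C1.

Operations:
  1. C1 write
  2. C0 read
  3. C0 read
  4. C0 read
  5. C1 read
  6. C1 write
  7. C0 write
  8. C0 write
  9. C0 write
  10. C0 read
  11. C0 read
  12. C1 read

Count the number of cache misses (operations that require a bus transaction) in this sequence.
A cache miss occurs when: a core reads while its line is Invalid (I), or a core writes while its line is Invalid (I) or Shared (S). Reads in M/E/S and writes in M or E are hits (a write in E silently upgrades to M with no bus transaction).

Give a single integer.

Answer: 5

Derivation:
Op 1: C1 write [C1 write: invalidate none -> C1=M] -> [I,M] [MISS #1: write from I]
Op 2: C0 read [C0 read from I: others=['C1=M'] -> C0=S, others downsized to S] -> [S,S] [MISS #2: read from I]
Op 3: C0 read [C0 read: already in S, no change] -> [S,S] [hit: read from S]
Op 4: C0 read [C0 read: already in S, no change] -> [S,S] [hit: read from S]
Op 5: C1 read [C1 read: already in S, no change] -> [S,S] [hit: read from S]
Op 6: C1 write [C1 write: invalidate ['C0=S'] -> C1=M] -> [I,M] [MISS #3: write from S]
Op 7: C0 write [C0 write: invalidate ['C1=M'] -> C0=M] -> [M,I] [MISS #4: write from I]
Op 8: C0 write [C0 write: already M (modified), no change] -> [M,I] [hit: write from M]
Op 9: C0 write [C0 write: already M (modified), no change] -> [M,I] [hit: write from M]
Op 10: C0 read [C0 read: already in M, no change] -> [M,I] [hit: read from M]
Op 11: C0 read [C0 read: already in M, no change] -> [M,I] [hit: read from M]
Op 12: C1 read [C1 read from I: others=['C0=M'] -> C1=S, others downsized to S] -> [S,S] [MISS #5: read from I]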